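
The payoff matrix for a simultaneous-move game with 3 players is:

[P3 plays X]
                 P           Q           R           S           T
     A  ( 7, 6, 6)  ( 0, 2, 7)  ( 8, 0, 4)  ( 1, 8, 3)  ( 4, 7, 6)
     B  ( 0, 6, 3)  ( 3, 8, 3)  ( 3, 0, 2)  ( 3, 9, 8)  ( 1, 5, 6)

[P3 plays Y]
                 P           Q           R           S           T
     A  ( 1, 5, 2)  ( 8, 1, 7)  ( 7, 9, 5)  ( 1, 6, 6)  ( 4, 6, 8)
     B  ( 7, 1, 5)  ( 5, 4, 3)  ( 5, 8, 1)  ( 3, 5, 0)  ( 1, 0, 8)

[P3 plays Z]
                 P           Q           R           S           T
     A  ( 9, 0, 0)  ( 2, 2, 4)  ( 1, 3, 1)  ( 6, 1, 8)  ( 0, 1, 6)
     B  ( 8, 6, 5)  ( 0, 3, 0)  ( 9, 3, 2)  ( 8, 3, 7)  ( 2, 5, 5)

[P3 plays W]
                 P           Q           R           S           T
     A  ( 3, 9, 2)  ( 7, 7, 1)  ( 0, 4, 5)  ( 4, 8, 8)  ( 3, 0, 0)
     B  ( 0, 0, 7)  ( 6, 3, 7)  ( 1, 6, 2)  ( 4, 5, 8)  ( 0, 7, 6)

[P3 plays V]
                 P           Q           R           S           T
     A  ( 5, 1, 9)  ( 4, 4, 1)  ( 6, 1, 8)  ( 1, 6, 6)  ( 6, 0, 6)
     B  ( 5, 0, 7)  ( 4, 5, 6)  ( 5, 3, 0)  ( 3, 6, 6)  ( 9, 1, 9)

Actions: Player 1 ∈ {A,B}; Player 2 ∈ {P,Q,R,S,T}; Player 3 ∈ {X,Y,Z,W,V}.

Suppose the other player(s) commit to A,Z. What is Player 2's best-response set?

u_2(P vs A,Z) = 0
u_2(Q vs A,Z) = 2
u_2(R vs A,Z) = 3
u_2(S vs A,Z) = 1
u_2(T vs A,Z) = 1
max payoff 3 at {R}

BR_2 = {R}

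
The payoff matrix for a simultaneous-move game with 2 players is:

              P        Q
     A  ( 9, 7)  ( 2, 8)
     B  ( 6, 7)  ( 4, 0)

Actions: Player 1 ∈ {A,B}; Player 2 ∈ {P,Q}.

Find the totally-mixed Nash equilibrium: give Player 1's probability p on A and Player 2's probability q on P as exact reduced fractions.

p=7/8, q=2/5

P1 indiff ⇒ q·9+(1-q)·2 = q·6+(1-q)·4 ⇒ q(3) = (1-q)(2) ⇒ q = 2/5
P2 indiff ⇒ p·7+(1-p)·7 = p·8+(1-p)·0 ⇒ p(-1) = (1-p)(-7) ⇒ p = 7/8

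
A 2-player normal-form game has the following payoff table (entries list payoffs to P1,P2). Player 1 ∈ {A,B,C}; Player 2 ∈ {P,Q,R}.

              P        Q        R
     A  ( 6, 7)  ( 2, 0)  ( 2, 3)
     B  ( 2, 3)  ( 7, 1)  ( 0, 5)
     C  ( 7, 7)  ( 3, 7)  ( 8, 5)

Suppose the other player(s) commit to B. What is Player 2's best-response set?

argmax u_2 = {R}

u_2(P vs B) = 3
u_2(Q vs B) = 1
u_2(R vs B) = 5
max payoff 5 at {R}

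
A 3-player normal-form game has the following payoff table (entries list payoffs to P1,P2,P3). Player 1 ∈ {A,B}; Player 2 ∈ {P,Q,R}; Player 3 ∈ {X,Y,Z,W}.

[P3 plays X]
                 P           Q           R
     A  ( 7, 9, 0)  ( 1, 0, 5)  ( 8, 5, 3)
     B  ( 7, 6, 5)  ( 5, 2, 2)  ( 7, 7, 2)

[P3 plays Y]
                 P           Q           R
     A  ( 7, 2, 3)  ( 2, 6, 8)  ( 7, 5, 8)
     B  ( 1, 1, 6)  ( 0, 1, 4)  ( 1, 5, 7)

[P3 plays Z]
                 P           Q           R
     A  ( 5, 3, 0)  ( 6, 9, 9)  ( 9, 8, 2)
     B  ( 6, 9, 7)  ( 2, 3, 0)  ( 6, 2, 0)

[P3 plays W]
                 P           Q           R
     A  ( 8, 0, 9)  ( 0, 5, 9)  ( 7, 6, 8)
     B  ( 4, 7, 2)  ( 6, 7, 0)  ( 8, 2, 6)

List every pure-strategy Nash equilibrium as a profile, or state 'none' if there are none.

NE set: (A,Q,Z), (B,P,Z)

(A,P,X): not NE [P3→W gives 9>0]
(A,P,Y): not NE [P2→Q gives 6>2; P3→W gives 9>3]
(A,P,Z): not NE [P1→B gives 6>5; P2→Q gives 9>3; P3→W gives 9>0]
(A,P,W): not NE [P2→R gives 6>0]
(A,Q,X): not NE [P1→B gives 5>1; P2→P gives 9>0; P3→W gives 9>5]
(A,Q,Y): not NE [P3→W gives 9>8]
(A,Q,Z): NE
(A,Q,W): not NE [P1→B gives 6>0; P2→R gives 6>5]
(A,R,X): not NE [P2→P gives 9>5; P3→W gives 8>3]
(A,R,Y): not NE [P2→Q gives 6>5]
(A,R,Z): not NE [P2→Q gives 9>8; P3→W gives 8>2]
(A,R,W): not NE [P1→B gives 8>7]
(B,P,X): not NE [P2→R gives 7>6; P3→Z gives 7>5]
(B,P,Y): not NE [P1→A gives 7>1; P2→R gives 5>1; P3→Z gives 7>6]
(B,P,Z): NE
(B,P,W): not NE [P1→A gives 8>4; P3→Z gives 7>2]
(B,Q,X): not NE [P2→R gives 7>2; P3→Y gives 4>2]
(B,Q,Y): not NE [P1→A gives 2>0; P2→R gives 5>1]
(B,Q,Z): not NE [P1→A gives 6>2; P2→P gives 9>3; P3→Y gives 4>0]
(B,Q,W): not NE [P3→Y gives 4>0]
(B,R,X): not NE [P1→A gives 8>7; P3→Y gives 7>2]
(B,R,Y): not NE [P1→A gives 7>1]
(B,R,Z): not NE [P1→A gives 9>6; P2→P gives 9>2; P3→Y gives 7>0]
(B,R,W): not NE [P2→Q gives 7>2; P3→Y gives 7>6]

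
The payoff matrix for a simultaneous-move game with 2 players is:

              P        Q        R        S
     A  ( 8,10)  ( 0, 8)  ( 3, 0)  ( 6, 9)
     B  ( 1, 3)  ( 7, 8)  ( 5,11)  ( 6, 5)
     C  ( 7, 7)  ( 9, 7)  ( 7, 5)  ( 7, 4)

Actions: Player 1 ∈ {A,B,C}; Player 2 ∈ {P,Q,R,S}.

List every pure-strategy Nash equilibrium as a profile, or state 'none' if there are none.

(A,P): NE
(A,Q): not NE [P1→C gives 9>0; P2→P gives 10>8]
(A,R): not NE [P1→C gives 7>3; P2→P gives 10>0]
(A,S): not NE [P1→C gives 7>6; P2→P gives 10>9]
(B,P): not NE [P1→A gives 8>1; P2→R gives 11>3]
(B,Q): not NE [P1→C gives 9>7; P2→R gives 11>8]
(B,R): not NE [P1→C gives 7>5]
(B,S): not NE [P1→C gives 7>6; P2→R gives 11>5]
(C,P): not NE [P1→A gives 8>7]
(C,Q): NE
(C,R): not NE [P2→Q gives 7>5]
(C,S): not NE [P2→Q gives 7>4]

PSNE = {(A,P), (C,Q)}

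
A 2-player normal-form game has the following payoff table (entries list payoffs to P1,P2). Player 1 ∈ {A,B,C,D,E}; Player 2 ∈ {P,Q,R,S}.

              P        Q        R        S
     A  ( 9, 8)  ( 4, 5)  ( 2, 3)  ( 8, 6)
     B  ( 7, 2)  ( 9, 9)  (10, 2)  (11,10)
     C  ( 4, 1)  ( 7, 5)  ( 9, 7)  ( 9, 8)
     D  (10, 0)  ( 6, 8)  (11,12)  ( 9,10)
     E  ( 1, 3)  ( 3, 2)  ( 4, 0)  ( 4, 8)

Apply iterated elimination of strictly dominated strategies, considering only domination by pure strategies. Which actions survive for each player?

P1 drop A (D beats it: P:10>9 Q:6>4 R:11>2 S:9>8)
P1 drop C (B beats it: P:7>4 Q:9>7 R:10>9 S:11>9)
P1 drop E (B beats it: P:7>1 Q:9>3 R:10>4 S:11>4)
P2 drop P (Q beats it: B:9>2 D:8>0)
P2 drop Q (S beats it: B:10>9 D:10>8)
P1→{B,D} P2→{R,S}

Survivors P1:{B,D} P2:{R,S}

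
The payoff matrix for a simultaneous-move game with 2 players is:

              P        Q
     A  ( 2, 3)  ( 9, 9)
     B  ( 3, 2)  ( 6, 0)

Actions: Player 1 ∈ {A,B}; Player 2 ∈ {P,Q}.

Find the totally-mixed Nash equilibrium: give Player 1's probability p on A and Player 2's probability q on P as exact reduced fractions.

P1 indiff ⇒ q·2+(1-q)·9 = q·3+(1-q)·6 ⇒ q(-1) = (1-q)(-3) ⇒ q = 3/4
P2 indiff ⇒ p·3+(1-p)·2 = p·9+(1-p)·0 ⇒ p(-6) = (1-p)(-2) ⇒ p = 1/4

P1 mixes 1/4 on A; P2 mixes 3/4 on P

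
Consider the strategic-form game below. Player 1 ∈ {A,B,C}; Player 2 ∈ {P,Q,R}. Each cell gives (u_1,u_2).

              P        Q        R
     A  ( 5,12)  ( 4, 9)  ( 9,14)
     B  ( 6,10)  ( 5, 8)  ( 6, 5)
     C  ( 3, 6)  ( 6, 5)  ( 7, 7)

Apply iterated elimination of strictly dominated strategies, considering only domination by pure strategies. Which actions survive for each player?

P2 drop Q (P beats it: A:12>9 B:10>8 C:6>5)
P1 drop C (A beats it: P:5>3 R:9>7)
P1→{A,B} P2→{P,R}

IESDS → P1:{A,B} P2:{P,R}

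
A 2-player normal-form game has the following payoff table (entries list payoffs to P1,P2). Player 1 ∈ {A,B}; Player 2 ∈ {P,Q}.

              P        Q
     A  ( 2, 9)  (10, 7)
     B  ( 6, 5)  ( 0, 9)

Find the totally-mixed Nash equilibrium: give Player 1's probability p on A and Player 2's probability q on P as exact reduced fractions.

(p,q) = (2/3, 5/7)

P1 indiff ⇒ q·2+(1-q)·10 = q·6+(1-q)·0 ⇒ q(-4) = (1-q)(-10) ⇒ q = 5/7
P2 indiff ⇒ p·9+(1-p)·5 = p·7+(1-p)·9 ⇒ p(2) = (1-p)(4) ⇒ p = 2/3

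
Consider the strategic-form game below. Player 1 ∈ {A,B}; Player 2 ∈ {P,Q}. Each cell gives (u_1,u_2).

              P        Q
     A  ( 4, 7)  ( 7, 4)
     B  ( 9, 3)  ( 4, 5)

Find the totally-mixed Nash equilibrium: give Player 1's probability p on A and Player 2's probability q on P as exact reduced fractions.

P1 indiff ⇒ q·4+(1-q)·7 = q·9+(1-q)·4 ⇒ q(-5) = (1-q)(-3) ⇒ q = 3/8
P2 indiff ⇒ p·7+(1-p)·3 = p·4+(1-p)·5 ⇒ p(3) = (1-p)(2) ⇒ p = 2/5

p=2/5, q=3/8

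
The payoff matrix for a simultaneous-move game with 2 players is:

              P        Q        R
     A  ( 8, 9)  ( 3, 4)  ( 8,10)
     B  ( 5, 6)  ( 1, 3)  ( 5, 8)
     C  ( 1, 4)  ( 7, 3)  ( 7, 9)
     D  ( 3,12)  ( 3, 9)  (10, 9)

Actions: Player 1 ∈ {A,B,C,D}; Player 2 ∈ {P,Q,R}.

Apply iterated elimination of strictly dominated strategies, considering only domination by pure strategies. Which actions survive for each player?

P1 drop B (A beats it: P:8>5 Q:3>1 R:8>5)
P2 drop Q (P beats it: A:9>4 C:4>3 D:12>9)
P1 drop C (A beats it: P:8>1 R:8>7)
P1→{A,D} P2→{P,R}

IESDS → P1:{A,D} P2:{P,R}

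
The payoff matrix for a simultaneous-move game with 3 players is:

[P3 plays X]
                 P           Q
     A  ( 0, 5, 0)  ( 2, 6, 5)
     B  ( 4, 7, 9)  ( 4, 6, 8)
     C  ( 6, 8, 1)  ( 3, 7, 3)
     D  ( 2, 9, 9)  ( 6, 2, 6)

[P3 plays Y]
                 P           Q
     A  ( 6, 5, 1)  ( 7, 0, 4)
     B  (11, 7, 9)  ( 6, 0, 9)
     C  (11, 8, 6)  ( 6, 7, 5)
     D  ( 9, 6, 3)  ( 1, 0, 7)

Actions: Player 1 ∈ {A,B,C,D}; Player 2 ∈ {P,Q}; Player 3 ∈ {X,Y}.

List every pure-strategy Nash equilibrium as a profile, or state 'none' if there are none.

Nash profiles: (B,P,Y), (C,P,Y)

(A,P,X): not NE [P1→C gives 6>0; P2→Q gives 6>5; P3→Y gives 1>0]
(A,P,Y): not NE [P1→C gives 11>6]
(A,Q,X): not NE [P1→D gives 6>2]
(A,Q,Y): not NE [P2→P gives 5>0; P3→X gives 5>4]
(B,P,X): not NE [P1→C gives 6>4]
(B,P,Y): NE
(B,Q,X): not NE [P1→D gives 6>4; P2→P gives 7>6; P3→Y gives 9>8]
(B,Q,Y): not NE [P1→A gives 7>6; P2→P gives 7>0]
(C,P,X): not NE [P3→Y gives 6>1]
(C,P,Y): NE
(C,Q,X): not NE [P1→D gives 6>3; P2→P gives 8>7; P3→Y gives 5>3]
(C,Q,Y): not NE [P1→A gives 7>6; P2→P gives 8>7]
(D,P,X): not NE [P1→C gives 6>2]
(D,P,Y): not NE [P1→C gives 11>9; P3→X gives 9>3]
(D,Q,X): not NE [P2→P gives 9>2; P3→Y gives 7>6]
(D,Q,Y): not NE [P1→A gives 7>1; P2→P gives 6>0]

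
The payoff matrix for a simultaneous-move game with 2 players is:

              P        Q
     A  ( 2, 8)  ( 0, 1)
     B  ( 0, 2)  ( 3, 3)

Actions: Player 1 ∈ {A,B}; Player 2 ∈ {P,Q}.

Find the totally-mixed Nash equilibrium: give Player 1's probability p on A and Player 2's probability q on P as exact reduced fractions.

P1 indiff ⇒ q·2+(1-q)·0 = q·0+(1-q)·3 ⇒ q(2) = (1-q)(3) ⇒ q = 3/5
P2 indiff ⇒ p·8+(1-p)·2 = p·1+(1-p)·3 ⇒ p(7) = (1-p)(1) ⇒ p = 1/8

p=1/8, q=3/5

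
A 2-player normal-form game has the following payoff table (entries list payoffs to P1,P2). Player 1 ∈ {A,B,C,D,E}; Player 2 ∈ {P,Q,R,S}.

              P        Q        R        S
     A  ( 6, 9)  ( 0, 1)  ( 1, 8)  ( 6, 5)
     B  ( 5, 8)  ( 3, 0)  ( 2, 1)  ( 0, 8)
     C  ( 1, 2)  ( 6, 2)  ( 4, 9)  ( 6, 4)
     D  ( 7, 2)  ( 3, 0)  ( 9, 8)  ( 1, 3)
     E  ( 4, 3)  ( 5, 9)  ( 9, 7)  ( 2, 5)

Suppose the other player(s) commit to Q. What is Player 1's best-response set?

BR_1 = {C}

u_1(A vs Q) = 0
u_1(B vs Q) = 3
u_1(C vs Q) = 6
u_1(D vs Q) = 3
u_1(E vs Q) = 5
max payoff 6 at {C}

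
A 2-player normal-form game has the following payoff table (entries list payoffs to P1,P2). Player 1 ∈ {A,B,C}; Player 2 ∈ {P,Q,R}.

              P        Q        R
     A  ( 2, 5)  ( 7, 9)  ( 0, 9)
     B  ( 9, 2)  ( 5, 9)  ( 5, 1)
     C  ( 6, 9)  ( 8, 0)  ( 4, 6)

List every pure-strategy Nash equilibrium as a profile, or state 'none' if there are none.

(A,P): not NE [P1→B gives 9>2; P2→R gives 9>5]
(A,Q): not NE [P1→C gives 8>7]
(A,R): not NE [P1→B gives 5>0]
(B,P): not NE [P2→Q gives 9>2]
(B,Q): not NE [P1→C gives 8>5]
(B,R): not NE [P2→Q gives 9>1]
(C,P): not NE [P1→B gives 9>6]
(C,Q): not NE [P2→P gives 9>0]
(C,R): not NE [P1→B gives 5>4; P2→P gives 9>6]

PSNE: ∅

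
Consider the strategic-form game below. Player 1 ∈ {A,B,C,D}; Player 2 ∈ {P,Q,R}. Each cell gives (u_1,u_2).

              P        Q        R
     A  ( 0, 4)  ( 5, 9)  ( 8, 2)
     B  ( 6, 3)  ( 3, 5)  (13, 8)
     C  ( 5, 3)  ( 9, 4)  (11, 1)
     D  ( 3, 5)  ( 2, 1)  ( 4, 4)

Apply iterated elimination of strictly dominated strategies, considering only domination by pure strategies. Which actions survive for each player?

P1 drop A (C beats it: P:5>0 Q:9>5 R:11>8)
P1 drop D (B beats it: P:6>3 Q:3>2 R:13>4)
P2 drop P (Q beats it: B:5>3 C:4>3)
P1→{B,C} P2→{Q,R}

IESDS → P1:{B,C} P2:{Q,R}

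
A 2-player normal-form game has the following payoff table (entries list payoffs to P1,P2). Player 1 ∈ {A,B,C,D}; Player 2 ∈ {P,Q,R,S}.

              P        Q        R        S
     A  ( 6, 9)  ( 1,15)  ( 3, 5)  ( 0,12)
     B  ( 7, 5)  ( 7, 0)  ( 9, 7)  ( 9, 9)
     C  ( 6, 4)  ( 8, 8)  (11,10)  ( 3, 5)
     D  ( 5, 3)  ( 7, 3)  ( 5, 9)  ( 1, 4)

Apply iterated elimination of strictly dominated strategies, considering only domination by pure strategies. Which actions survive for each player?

P1 drop A (B beats it: P:7>6 Q:7>1 R:9>3 S:9>0)
P1 drop D (C beats it: P:6>5 Q:8>7 R:11>5 S:3>1)
P2 drop P (R beats it: B:7>5 C:10>4)
P2 drop Q (R beats it: B:7>0 C:10>8)
P1→{B,C} P2→{R,S}

IESDS → P1:{B,C} P2:{R,S}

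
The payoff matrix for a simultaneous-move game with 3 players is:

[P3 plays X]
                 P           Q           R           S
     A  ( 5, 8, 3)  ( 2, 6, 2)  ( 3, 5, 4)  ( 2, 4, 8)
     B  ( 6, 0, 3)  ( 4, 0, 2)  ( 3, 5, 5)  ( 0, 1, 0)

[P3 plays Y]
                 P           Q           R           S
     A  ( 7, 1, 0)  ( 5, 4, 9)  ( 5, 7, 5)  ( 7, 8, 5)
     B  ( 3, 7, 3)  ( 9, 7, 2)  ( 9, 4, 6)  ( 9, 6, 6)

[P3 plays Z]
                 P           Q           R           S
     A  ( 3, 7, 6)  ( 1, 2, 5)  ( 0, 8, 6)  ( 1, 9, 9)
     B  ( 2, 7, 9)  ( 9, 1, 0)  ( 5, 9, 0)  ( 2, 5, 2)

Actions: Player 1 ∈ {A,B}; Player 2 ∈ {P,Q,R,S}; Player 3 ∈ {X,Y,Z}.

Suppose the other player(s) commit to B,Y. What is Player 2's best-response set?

P2 best: {P,Q}

u_2(P vs B,Y) = 7
u_2(Q vs B,Y) = 7
u_2(R vs B,Y) = 4
u_2(S vs B,Y) = 6
max payoff 7 at {P,Q}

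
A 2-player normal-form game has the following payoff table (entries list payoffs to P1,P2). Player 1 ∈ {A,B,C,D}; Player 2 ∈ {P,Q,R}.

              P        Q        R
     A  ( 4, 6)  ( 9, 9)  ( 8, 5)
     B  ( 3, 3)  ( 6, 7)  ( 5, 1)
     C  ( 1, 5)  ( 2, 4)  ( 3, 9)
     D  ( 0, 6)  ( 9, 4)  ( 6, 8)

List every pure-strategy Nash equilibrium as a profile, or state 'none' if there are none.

(A,P): not NE [P2→Q gives 9>6]
(A,Q): NE
(A,R): not NE [P2→Q gives 9>5]
(B,P): not NE [P1→A gives 4>3; P2→Q gives 7>3]
(B,Q): not NE [P1→D gives 9>6]
(B,R): not NE [P1→A gives 8>5; P2→Q gives 7>1]
(C,P): not NE [P1→A gives 4>1; P2→R gives 9>5]
(C,Q): not NE [P1→D gives 9>2; P2→R gives 9>4]
(C,R): not NE [P1→A gives 8>3]
(D,P): not NE [P1→A gives 4>0; P2→R gives 8>6]
(D,Q): not NE [P2→R gives 8>4]
(D,R): not NE [P1→A gives 8>6]

Nash profiles: (A,Q)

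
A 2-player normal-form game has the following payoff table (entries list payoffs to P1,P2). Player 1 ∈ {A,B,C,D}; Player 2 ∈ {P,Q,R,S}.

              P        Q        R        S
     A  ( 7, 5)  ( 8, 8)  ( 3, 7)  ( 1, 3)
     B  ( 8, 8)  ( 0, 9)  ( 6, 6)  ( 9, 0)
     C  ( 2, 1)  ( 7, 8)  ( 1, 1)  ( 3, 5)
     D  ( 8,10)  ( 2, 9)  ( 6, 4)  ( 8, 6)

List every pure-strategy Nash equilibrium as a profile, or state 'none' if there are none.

NE set: (A,Q), (D,P)

(A,P): not NE [P1→D gives 8>7; P2→Q gives 8>5]
(A,Q): NE
(A,R): not NE [P1→D gives 6>3; P2→Q gives 8>7]
(A,S): not NE [P1→B gives 9>1; P2→Q gives 8>3]
(B,P): not NE [P2→Q gives 9>8]
(B,Q): not NE [P1→A gives 8>0]
(B,R): not NE [P2→Q gives 9>6]
(B,S): not NE [P2→Q gives 9>0]
(C,P): not NE [P1→D gives 8>2; P2→Q gives 8>1]
(C,Q): not NE [P1→A gives 8>7]
(C,R): not NE [P1→D gives 6>1; P2→Q gives 8>1]
(C,S): not NE [P1→B gives 9>3; P2→Q gives 8>5]
(D,P): NE
(D,Q): not NE [P1→A gives 8>2; P2→P gives 10>9]
(D,R): not NE [P2→P gives 10>4]
(D,S): not NE [P1→B gives 9>8; P2→P gives 10>6]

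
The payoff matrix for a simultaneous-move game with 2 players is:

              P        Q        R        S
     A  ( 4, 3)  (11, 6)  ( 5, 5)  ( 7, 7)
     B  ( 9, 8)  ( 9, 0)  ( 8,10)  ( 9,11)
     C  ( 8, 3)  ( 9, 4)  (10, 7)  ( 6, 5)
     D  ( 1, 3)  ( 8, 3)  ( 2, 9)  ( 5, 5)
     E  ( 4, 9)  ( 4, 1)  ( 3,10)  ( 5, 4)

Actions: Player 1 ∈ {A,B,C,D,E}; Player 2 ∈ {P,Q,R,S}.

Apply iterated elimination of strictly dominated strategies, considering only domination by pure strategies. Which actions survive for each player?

P1 drop D (A beats it: P:4>1 Q:11>8 R:5>2 S:7>5)
P1 drop E (B beats it: P:9>4 Q:9>4 R:8>3 S:9>5)
P2 drop P (R beats it: A:5>3 B:10>8 C:7>3)
P2 drop Q (S beats it: A:7>6 B:11>0 C:5>4)
P1 drop A (B beats it: R:8>5 S:9>7)
P1→{B,C} P2→{R,S}

IESDS → P1:{B,C} P2:{R,S}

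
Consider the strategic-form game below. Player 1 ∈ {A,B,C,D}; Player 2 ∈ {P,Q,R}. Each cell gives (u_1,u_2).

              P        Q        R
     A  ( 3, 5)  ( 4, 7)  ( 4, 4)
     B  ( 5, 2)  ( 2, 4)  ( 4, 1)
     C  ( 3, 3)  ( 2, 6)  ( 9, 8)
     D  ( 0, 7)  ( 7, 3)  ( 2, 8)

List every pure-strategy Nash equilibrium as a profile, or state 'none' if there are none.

(A,P): not NE [P1→B gives 5>3; P2→Q gives 7>5]
(A,Q): not NE [P1→D gives 7>4]
(A,R): not NE [P1→C gives 9>4; P2→Q gives 7>4]
(B,P): not NE [P2→Q gives 4>2]
(B,Q): not NE [P1→D gives 7>2]
(B,R): not NE [P1→C gives 9>4; P2→Q gives 4>1]
(C,P): not NE [P1→B gives 5>3; P2→R gives 8>3]
(C,Q): not NE [P1→D gives 7>2; P2→R gives 8>6]
(C,R): NE
(D,P): not NE [P1→B gives 5>0; P2→R gives 8>7]
(D,Q): not NE [P2→R gives 8>3]
(D,R): not NE [P1→C gives 9>2]

PSNE = {(C,R)}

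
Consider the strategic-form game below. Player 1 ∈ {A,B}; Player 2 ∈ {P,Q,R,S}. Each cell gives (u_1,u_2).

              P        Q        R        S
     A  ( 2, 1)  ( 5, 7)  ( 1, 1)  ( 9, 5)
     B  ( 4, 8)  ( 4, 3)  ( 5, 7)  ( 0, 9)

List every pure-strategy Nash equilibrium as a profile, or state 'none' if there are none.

(A,P): not NE [P1→B gives 4>2; P2→Q gives 7>1]
(A,Q): NE
(A,R): not NE [P1→B gives 5>1; P2→Q gives 7>1]
(A,S): not NE [P2→Q gives 7>5]
(B,P): not NE [P2→S gives 9>8]
(B,Q): not NE [P1→A gives 5>4; P2→S gives 9>3]
(B,R): not NE [P2→S gives 9>7]
(B,S): not NE [P1→A gives 9>0]

Nash profiles: (A,Q)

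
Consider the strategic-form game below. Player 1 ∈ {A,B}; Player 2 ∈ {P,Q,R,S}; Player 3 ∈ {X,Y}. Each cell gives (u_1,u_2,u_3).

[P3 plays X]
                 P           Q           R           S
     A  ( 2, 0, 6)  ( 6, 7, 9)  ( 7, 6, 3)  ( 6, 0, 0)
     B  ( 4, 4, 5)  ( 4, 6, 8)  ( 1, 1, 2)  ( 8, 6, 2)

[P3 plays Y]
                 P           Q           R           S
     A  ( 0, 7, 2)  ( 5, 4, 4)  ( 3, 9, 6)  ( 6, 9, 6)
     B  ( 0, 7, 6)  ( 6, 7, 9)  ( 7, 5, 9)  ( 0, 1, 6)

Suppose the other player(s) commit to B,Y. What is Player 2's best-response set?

u_2(P vs B,Y) = 7
u_2(Q vs B,Y) = 7
u_2(R vs B,Y) = 5
u_2(S vs B,Y) = 1
max payoff 7 at {P,Q}

argmax u_2 = {P,Q}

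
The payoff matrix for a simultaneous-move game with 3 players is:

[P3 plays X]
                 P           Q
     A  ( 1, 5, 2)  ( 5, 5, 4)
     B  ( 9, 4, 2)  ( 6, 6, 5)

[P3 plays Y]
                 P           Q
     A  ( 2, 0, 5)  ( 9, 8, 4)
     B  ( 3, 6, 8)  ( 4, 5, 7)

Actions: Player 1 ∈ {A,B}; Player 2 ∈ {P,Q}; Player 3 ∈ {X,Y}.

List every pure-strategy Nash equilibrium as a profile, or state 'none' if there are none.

(A,P,X): not NE [P1→B gives 9>1; P3→Y gives 5>2]
(A,P,Y): not NE [P1→B gives 3>2; P2→Q gives 8>0]
(A,Q,X): not NE [P1→B gives 6>5]
(A,Q,Y): NE
(B,P,X): not NE [P2→Q gives 6>4; P3→Y gives 8>2]
(B,P,Y): NE
(B,Q,X): not NE [P3→Y gives 7>5]
(B,Q,Y): not NE [P1→A gives 9>4; P2→P gives 6>5]

Nash profiles: (A,Q,Y), (B,P,Y)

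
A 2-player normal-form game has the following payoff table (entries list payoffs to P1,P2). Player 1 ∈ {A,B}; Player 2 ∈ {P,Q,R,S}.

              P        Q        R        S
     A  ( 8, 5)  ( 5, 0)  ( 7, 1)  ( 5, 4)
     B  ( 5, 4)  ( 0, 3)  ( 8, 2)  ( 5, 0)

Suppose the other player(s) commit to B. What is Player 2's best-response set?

P2 best: {P}

u_2(P vs B) = 4
u_2(Q vs B) = 3
u_2(R vs B) = 2
u_2(S vs B) = 0
max payoff 4 at {P}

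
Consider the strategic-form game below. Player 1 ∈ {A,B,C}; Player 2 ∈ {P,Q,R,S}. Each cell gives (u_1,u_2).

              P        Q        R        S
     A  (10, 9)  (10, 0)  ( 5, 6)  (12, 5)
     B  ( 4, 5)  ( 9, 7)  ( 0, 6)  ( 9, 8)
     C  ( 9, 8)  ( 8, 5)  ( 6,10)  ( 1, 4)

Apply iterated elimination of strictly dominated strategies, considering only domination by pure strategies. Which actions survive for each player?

P1 drop B (A beats it: P:10>4 Q:10>9 R:5>0 S:12>9)
P2 drop Q (P beats it: A:9>0 C:8>5)
P2 drop S (P beats it: A:9>5 C:8>4)
P1→{A,C} P2→{P,R}

Remaining: P1:{A,C} P2:{P,R}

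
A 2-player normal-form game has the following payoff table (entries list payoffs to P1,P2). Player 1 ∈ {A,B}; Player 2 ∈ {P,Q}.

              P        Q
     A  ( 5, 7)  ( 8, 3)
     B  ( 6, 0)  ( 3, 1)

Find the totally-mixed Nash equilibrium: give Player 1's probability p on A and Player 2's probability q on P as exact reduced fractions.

P1 mixes 1/5 on A; P2 mixes 5/6 on P

P1 indiff ⇒ q·5+(1-q)·8 = q·6+(1-q)·3 ⇒ q(-1) = (1-q)(-5) ⇒ q = 5/6
P2 indiff ⇒ p·7+(1-p)·0 = p·3+(1-p)·1 ⇒ p(4) = (1-p)(1) ⇒ p = 1/5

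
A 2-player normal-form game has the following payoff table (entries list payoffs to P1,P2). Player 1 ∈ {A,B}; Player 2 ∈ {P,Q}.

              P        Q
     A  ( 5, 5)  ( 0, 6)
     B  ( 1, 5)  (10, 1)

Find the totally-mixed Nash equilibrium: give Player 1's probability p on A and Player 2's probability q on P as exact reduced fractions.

p=4/5, q=5/7

P1 indiff ⇒ q·5+(1-q)·0 = q·1+(1-q)·10 ⇒ q(4) = (1-q)(10) ⇒ q = 5/7
P2 indiff ⇒ p·5+(1-p)·5 = p·6+(1-p)·1 ⇒ p(-1) = (1-p)(-4) ⇒ p = 4/5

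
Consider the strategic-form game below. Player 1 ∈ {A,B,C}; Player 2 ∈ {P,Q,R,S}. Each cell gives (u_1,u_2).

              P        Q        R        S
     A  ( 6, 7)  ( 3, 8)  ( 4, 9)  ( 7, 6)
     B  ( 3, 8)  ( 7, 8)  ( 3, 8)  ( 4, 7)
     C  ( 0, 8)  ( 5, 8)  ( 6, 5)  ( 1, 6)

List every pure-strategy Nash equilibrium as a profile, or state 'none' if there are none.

NE set: (B,Q)

(A,P): not NE [P2→R gives 9>7]
(A,Q): not NE [P1→B gives 7>3; P2→R gives 9>8]
(A,R): not NE [P1→C gives 6>4]
(A,S): not NE [P2→R gives 9>6]
(B,P): not NE [P1→A gives 6>3]
(B,Q): NE
(B,R): not NE [P1→C gives 6>3]
(B,S): not NE [P1→A gives 7>4; P2→R gives 8>7]
(C,P): not NE [P1→A gives 6>0]
(C,Q): not NE [P1→B gives 7>5]
(C,R): not NE [P2→Q gives 8>5]
(C,S): not NE [P1→A gives 7>1; P2→Q gives 8>6]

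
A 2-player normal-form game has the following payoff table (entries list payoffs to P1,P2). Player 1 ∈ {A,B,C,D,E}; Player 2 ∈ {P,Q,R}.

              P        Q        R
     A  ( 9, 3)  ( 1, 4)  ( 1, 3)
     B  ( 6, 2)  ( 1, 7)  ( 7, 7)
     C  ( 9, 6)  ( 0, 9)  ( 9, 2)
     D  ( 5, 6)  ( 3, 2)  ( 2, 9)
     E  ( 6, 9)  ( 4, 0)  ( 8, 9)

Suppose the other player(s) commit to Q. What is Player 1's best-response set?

u_1(A vs Q) = 1
u_1(B vs Q) = 1
u_1(C vs Q) = 0
u_1(D vs Q) = 3
u_1(E vs Q) = 4
max payoff 4 at {E}

BR_1 = {E}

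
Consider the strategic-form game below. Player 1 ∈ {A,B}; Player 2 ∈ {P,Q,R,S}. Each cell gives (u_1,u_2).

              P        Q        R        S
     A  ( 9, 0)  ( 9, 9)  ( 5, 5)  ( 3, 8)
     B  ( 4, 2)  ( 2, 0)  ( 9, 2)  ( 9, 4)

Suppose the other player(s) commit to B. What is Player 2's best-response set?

u_2(P vs B) = 2
u_2(Q vs B) = 0
u_2(R vs B) = 2
u_2(S vs B) = 4
max payoff 4 at {S}

P2 best: {S}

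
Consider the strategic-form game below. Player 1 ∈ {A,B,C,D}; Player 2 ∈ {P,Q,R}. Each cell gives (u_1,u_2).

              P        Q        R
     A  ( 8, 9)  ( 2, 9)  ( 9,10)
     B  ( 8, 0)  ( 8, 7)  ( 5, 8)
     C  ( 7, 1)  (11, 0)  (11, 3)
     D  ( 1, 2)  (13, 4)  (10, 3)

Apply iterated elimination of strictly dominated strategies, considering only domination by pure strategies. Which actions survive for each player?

Survivors P1:{C,D} P2:{Q,R}

P2 drop P (R beats it: A:10>9 B:8>0 C:3>1 D:3>2)
P1 drop A (C beats it: Q:11>2 R:11>9)
P1 drop B (C beats it: Q:11>8 R:11>5)
P1→{C,D} P2→{Q,R}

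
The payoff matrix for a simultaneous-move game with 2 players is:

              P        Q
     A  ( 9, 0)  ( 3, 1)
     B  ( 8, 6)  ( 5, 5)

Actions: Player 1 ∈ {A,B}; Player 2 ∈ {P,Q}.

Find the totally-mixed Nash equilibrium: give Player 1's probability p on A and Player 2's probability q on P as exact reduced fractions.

p=1/2, q=2/3

P1 indiff ⇒ q·9+(1-q)·3 = q·8+(1-q)·5 ⇒ q(1) = (1-q)(2) ⇒ q = 2/3
P2 indiff ⇒ p·0+(1-p)·6 = p·1+(1-p)·5 ⇒ p(-1) = (1-p)(-1) ⇒ p = 1/2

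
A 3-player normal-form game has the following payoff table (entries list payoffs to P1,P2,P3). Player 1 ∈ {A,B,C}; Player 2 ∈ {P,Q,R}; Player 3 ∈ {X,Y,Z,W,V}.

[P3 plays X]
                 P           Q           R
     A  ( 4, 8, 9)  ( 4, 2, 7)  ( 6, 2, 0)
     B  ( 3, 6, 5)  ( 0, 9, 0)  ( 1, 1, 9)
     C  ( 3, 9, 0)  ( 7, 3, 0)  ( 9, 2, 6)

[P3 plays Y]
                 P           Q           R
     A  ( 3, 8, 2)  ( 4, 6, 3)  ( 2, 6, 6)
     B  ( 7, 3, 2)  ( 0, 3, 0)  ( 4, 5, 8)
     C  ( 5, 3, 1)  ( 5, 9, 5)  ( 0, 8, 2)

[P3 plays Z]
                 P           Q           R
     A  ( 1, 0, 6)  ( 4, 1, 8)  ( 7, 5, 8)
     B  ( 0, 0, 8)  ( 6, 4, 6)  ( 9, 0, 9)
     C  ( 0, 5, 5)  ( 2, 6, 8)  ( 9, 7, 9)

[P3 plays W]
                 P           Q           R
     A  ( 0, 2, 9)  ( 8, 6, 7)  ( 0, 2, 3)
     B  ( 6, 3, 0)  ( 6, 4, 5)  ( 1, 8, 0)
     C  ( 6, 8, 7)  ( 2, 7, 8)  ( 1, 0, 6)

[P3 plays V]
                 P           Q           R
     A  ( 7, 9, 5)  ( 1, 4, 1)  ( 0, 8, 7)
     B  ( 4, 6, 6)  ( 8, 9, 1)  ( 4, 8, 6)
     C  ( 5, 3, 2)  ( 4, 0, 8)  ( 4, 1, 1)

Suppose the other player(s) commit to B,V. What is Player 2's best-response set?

u_2(P vs B,V) = 6
u_2(Q vs B,V) = 9
u_2(R vs B,V) = 8
max payoff 9 at {Q}

argmax u_2 = {Q}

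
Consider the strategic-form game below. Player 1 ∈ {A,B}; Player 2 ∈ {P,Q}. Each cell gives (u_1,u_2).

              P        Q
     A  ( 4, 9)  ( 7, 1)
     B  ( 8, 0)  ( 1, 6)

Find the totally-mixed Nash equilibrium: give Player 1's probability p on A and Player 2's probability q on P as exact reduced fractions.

P1 indiff ⇒ q·4+(1-q)·7 = q·8+(1-q)·1 ⇒ q(-4) = (1-q)(-6) ⇒ q = 3/5
P2 indiff ⇒ p·9+(1-p)·0 = p·1+(1-p)·6 ⇒ p(8) = (1-p)(6) ⇒ p = 3/7

p=3/7, q=3/5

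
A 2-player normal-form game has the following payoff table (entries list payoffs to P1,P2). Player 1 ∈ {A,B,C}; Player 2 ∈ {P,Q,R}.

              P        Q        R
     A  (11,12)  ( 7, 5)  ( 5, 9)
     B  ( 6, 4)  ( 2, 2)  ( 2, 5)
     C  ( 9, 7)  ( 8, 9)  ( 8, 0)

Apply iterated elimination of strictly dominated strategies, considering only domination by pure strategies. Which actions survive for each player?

P1 drop B (A beats it: P:11>6 Q:7>2 R:5>2)
P2 drop R (P beats it: A:12>9 C:7>0)
P1→{A,C} P2→{P,Q}

Remaining: P1:{A,C} P2:{P,Q}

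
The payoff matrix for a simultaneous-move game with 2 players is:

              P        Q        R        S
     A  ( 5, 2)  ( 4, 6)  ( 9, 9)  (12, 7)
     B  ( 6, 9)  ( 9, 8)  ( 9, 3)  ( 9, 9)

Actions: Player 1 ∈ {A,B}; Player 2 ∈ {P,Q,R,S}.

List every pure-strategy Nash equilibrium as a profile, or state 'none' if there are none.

(A,P): not NE [P1→B gives 6>5; P2→R gives 9>2]
(A,Q): not NE [P1→B gives 9>4; P2→R gives 9>6]
(A,R): NE
(A,S): not NE [P2→R gives 9>7]
(B,P): NE
(B,Q): not NE [P2→S gives 9>8]
(B,R): not NE [P2→S gives 9>3]
(B,S): not NE [P1→A gives 12>9]

NE set: (A,R), (B,P)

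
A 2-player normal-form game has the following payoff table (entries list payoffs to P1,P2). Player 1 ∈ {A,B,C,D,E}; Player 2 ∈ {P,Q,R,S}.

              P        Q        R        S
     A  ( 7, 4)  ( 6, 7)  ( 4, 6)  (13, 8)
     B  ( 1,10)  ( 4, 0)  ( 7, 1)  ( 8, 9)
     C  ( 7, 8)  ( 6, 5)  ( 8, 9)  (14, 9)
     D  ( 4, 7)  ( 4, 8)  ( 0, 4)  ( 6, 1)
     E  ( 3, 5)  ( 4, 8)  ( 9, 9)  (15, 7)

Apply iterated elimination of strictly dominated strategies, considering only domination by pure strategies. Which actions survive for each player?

Survivors P1:{A,C,E} P2:{Q,R,S}

P1 drop B (C beats it: P:7>1 Q:6>4 R:8>7 S:14>8)
P1 drop D (A beats it: P:7>4 Q:6>4 R:4>0 S:13>6)
P2 drop P (R beats it: A:6>4 C:9>8 E:9>5)
P1→{A,C,E} P2→{Q,R,S}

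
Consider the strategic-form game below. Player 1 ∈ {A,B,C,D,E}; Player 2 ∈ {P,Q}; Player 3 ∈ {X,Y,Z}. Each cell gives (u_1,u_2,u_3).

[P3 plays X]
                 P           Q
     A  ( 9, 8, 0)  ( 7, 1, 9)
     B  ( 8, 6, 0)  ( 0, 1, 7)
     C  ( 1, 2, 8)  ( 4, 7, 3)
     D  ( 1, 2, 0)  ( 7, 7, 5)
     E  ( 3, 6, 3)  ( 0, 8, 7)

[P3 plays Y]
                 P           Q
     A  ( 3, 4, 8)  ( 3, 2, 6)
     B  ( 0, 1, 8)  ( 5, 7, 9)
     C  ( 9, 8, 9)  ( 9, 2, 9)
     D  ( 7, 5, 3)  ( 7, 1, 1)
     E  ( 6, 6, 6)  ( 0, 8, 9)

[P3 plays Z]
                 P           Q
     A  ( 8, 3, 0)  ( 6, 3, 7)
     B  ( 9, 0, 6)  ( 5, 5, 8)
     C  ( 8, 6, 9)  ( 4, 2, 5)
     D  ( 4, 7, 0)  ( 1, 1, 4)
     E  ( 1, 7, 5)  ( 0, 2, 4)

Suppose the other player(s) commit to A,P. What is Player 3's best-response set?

P3 best: {Y}

u_3(X vs A,P) = 0
u_3(Y vs A,P) = 8
u_3(Z vs A,P) = 0
max payoff 8 at {Y}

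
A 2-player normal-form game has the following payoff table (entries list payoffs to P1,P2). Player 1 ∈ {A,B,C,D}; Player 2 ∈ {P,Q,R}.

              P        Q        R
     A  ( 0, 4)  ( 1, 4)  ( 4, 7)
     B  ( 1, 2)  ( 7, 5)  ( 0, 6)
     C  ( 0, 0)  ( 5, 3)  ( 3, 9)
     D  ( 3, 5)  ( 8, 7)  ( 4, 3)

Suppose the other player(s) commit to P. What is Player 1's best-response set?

u_1(A vs P) = 0
u_1(B vs P) = 1
u_1(C vs P) = 0
u_1(D vs P) = 3
max payoff 3 at {D}

P1 best: {D}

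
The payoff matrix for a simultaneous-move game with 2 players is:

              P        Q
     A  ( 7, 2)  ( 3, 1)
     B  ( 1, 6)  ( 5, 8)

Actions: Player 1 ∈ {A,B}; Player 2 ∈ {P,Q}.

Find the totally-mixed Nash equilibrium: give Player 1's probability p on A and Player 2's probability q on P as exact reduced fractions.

P1 indiff ⇒ q·7+(1-q)·3 = q·1+(1-q)·5 ⇒ q(6) = (1-q)(2) ⇒ q = 1/4
P2 indiff ⇒ p·2+(1-p)·6 = p·1+(1-p)·8 ⇒ p(1) = (1-p)(2) ⇒ p = 2/3

P1 mixes 2/3 on A; P2 mixes 1/4 on P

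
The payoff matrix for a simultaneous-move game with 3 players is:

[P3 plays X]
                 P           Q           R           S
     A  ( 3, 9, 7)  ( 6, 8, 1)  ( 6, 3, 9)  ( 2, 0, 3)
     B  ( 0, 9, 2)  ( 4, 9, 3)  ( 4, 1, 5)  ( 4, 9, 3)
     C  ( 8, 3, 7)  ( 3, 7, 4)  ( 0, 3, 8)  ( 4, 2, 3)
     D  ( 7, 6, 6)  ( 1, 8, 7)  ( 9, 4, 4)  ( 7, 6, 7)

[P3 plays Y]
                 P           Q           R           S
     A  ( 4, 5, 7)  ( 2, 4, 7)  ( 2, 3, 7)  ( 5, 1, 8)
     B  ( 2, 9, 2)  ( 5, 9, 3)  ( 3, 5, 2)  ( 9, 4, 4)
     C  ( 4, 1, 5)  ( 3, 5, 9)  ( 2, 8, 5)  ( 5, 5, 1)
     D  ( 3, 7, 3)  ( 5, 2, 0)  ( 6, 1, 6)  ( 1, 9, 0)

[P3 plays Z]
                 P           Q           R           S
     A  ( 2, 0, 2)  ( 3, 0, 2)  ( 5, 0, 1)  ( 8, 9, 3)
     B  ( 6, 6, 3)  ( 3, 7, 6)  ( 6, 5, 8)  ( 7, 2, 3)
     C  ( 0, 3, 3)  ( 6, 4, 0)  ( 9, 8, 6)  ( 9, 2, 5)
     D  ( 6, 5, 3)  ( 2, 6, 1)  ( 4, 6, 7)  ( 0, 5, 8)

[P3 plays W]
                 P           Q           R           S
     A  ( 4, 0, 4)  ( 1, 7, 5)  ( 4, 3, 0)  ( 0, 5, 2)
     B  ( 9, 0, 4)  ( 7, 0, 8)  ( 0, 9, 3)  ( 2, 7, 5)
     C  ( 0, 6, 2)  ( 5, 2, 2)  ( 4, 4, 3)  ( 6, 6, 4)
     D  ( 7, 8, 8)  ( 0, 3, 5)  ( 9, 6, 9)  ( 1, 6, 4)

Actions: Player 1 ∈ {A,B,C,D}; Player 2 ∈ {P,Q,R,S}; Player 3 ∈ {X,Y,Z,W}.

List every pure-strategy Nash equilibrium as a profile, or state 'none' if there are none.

(A,P,X): not NE [P1→C gives 8>3]
(A,P,Y): NE
(A,P,Z): not NE [P1→D gives 6>2; P2→S gives 9>0; P3→Y gives 7>2]
(A,P,W): not NE [P1→B gives 9>4; P2→Q gives 7>0; P3→Y gives 7>4]
(A,Q,X): not NE [P2→P gives 9>8; P3→Y gives 7>1]
(A,Q,Y): not NE [P1→D gives 5>2; P2→P gives 5>4]
(A,Q,Z): not NE [P1→C gives 6>3; P2→S gives 9>0; P3→Y gives 7>2]
(A,Q,W): not NE [P1→B gives 7>1; P3→Y gives 7>5]
(A,R,X): not NE [P1→D gives 9>6; P2→P gives 9>3]
(A,R,Y): not NE [P1→D gives 6>2; P2→P gives 5>3; P3→X gives 9>7]
(A,R,Z): not NE [P1→C gives 9>5; P2→S gives 9>0; P3→X gives 9>1]
(A,R,W): not NE [P1→D gives 9>4; P2→Q gives 7>3; P3→X gives 9>0]
(A,S,X): not NE [P1→D gives 7>2; P2→P gives 9>0; P3→Y gives 8>3]
(A,S,Y): not NE [P1→B gives 9>5; P2→P gives 5>1]
(A,S,Z): not NE [P1→C gives 9>8; P3→Y gives 8>3]
(A,S,W): not NE [P1→C gives 6>0; P2→Q gives 7>5; P3→Y gives 8>2]
(B,P,X): not NE [P1→C gives 8>0; P3→W gives 4>2]
(B,P,Y): not NE [P1→C gives 4>2; P3→W gives 4>2]
(B,P,Z): not NE [P2→Q gives 7>6; P3→W gives 4>3]
(B,P,W): not NE [P2→R gives 9>0]
(B,Q,X): not NE [P1→A gives 6>4; P3→W gives 8>3]
(B,Q,Y): not NE [P3→W gives 8>3]
(B,Q,Z): not NE [P1→C gives 6>3; P3→W gives 8>6]
(B,Q,W): not NE [P2→R gives 9>0]
(B,R,X): not NE [P1→D gives 9>4; P2→S gives 9>1; P3→Z gives 8>5]
(B,R,Y): not NE [P1→D gives 6>3; P2→Q gives 9>5; P3→Z gives 8>2]
(B,R,Z): not NE [P1→C gives 9>6; P2→Q gives 7>5]
(B,R,W): not NE [P1→D gives 9>0; P3→Z gives 8>3]
(B,S,X): not NE [P1→D gives 7>4; P3→W gives 5>3]
(B,S,Y): not NE [P2→Q gives 9>4; P3→W gives 5>4]
(B,S,Z): not NE [P1→C gives 9>7; P2→Q gives 7>2; P3→W gives 5>3]
(B,S,W): not NE [P1→C gives 6>2; P2→R gives 9>7]
(C,P,X): not NE [P2→Q gives 7>3]
(C,P,Y): not NE [P2→R gives 8>1; P3→X gives 7>5]
(C,P,Z): not NE [P1→D gives 6>0; P2→R gives 8>3; P3→X gives 7>3]
(C,P,W): not NE [P1→B gives 9>0; P3→X gives 7>2]
(C,Q,X): not NE [P1→A gives 6>3; P3→Y gives 9>4]
(C,Q,Y): not NE [P1→D gives 5>3; P2→R gives 8>5]
(C,Q,Z): not NE [P2→R gives 8>4; P3→Y gives 9>0]
(C,Q,W): not NE [P1→B gives 7>5; P2→S gives 6>2; P3→Y gives 9>2]
(C,R,X): not NE [P1→D gives 9>0; P2→Q gives 7>3]
(C,R,Y): not NE [P1→D gives 6>2; P3→X gives 8>5]
(C,R,Z): not NE [P3→X gives 8>6]
(C,R,W): not NE [P1→D gives 9>4; P2→S gives 6>4; P3→X gives 8>3]
(C,S,X): not NE [P1→D gives 7>4; P2→Q gives 7>2; P3→Z gives 5>3]
(C,S,Y): not NE [P1→B gives 9>5; P2→R gives 8>5; P3→Z gives 5>1]
(C,S,Z): not NE [P2→R gives 8>2]
(C,S,W): not NE [P3→Z gives 5>4]
(D,P,X): not NE [P1→C gives 8>7; P2→Q gives 8>6; P3→W gives 8>6]
(D,P,Y): not NE [P1→C gives 4>3; P2→S gives 9>7; P3→W gives 8>3]
(D,P,Z): not NE [P2→R gives 6>5; P3→W gives 8>3]
(D,P,W): not NE [P1→B gives 9>7]
(D,Q,X): not NE [P1→A gives 6>1]
(D,Q,Y): not NE [P2→S gives 9>2; P3→X gives 7>0]
(D,Q,Z): not NE [P1→C gives 6>2; P3→X gives 7>1]
(D,Q,W): not NE [P1→B gives 7>0; P2→P gives 8>3; P3→X gives 7>5]
(D,R,X): not NE [P2→Q gives 8>4; P3→W gives 9>4]
(D,R,Y): not NE [P2→S gives 9>1; P3→W gives 9>6]
(D,R,Z): not NE [P1→C gives 9>4; P3→W gives 9>7]
(D,R,W): not NE [P2→P gives 8>6]
(D,S,X): not NE [P2→Q gives 8>6; P3→Z gives 8>7]
(D,S,Y): not NE [P1→B gives 9>1; P3→Z gives 8>0]
(D,S,Z): not NE [P1→C gives 9>0; P2→R gives 6>5]
(D,S,W): not NE [P1→C gives 6>1; P2→P gives 8>6; P3→Z gives 8>4]

NE set: (A,P,Y)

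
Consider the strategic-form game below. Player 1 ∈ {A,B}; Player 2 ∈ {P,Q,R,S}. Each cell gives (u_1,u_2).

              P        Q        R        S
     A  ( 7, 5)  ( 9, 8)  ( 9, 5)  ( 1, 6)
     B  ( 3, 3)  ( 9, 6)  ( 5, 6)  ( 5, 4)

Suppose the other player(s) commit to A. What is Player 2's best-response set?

u_2(P vs A) = 5
u_2(Q vs A) = 8
u_2(R vs A) = 5
u_2(S vs A) = 6
max payoff 8 at {Q}

P2 best: {Q}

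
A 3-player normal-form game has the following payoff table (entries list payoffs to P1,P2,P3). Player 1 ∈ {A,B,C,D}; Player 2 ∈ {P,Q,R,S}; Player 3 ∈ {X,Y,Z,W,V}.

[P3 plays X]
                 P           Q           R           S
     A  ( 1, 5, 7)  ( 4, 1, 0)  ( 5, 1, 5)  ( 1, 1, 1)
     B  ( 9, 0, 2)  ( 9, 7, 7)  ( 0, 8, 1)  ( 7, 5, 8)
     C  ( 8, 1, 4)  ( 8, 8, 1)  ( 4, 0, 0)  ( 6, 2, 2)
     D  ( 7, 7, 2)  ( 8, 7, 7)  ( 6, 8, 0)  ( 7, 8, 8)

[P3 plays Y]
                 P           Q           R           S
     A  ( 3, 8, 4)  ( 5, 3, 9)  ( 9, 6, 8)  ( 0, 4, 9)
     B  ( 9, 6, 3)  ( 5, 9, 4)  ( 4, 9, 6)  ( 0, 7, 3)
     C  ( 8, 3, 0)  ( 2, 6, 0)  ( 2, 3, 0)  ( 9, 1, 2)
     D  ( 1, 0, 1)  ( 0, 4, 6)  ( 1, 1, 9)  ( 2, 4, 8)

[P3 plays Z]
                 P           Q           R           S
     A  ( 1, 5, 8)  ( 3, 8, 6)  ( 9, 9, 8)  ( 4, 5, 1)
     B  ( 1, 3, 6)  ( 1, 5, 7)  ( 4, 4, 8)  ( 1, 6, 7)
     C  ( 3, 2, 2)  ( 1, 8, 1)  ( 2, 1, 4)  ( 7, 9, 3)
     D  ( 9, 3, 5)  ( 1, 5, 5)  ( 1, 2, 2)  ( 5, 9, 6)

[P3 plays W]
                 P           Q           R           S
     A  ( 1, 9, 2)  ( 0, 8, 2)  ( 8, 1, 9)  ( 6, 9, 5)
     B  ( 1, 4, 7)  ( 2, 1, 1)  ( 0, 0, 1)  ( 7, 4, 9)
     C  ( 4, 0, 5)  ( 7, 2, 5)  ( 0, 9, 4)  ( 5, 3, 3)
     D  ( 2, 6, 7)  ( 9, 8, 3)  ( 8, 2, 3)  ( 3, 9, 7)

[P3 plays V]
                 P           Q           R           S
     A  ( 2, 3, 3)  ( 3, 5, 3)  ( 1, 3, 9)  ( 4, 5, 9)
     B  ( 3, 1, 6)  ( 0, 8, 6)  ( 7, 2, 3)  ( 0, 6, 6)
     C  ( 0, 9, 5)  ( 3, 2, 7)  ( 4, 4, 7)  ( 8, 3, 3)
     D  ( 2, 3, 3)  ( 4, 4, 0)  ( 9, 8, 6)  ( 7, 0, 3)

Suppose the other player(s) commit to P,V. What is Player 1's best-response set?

argmax u_1 = {B}

u_1(A vs P,V) = 2
u_1(B vs P,V) = 3
u_1(C vs P,V) = 0
u_1(D vs P,V) = 2
max payoff 3 at {B}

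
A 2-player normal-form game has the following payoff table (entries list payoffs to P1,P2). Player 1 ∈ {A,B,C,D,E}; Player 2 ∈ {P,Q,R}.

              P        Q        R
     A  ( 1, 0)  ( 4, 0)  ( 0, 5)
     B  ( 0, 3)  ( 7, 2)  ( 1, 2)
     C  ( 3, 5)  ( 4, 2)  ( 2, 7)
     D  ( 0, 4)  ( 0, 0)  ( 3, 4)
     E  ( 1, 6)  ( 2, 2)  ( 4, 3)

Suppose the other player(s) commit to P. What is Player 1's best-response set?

P1 best: {C}

u_1(A vs P) = 1
u_1(B vs P) = 0
u_1(C vs P) = 3
u_1(D vs P) = 0
u_1(E vs P) = 1
max payoff 3 at {C}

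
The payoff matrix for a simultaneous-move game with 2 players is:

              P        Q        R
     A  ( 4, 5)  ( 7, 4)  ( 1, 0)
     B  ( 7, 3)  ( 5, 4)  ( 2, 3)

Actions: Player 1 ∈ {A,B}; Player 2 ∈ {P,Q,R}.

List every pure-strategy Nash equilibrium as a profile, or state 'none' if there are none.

(A,P): not NE [P1→B gives 7>4]
(A,Q): not NE [P2→P gives 5>4]
(A,R): not NE [P1→B gives 2>1; P2→P gives 5>0]
(B,P): not NE [P2→Q gives 4>3]
(B,Q): not NE [P1→A gives 7>5]
(B,R): not NE [P2→Q gives 4>3]

Equilibria: none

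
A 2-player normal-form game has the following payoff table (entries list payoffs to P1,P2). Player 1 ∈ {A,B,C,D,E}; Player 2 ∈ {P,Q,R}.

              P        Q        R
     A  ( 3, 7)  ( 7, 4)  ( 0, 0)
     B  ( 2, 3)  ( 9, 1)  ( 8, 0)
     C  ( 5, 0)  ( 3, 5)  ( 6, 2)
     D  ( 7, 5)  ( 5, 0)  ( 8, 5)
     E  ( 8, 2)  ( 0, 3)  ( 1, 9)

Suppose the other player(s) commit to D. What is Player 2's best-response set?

argmax u_2 = {P,R}

u_2(P vs D) = 5
u_2(Q vs D) = 0
u_2(R vs D) = 5
max payoff 5 at {P,R}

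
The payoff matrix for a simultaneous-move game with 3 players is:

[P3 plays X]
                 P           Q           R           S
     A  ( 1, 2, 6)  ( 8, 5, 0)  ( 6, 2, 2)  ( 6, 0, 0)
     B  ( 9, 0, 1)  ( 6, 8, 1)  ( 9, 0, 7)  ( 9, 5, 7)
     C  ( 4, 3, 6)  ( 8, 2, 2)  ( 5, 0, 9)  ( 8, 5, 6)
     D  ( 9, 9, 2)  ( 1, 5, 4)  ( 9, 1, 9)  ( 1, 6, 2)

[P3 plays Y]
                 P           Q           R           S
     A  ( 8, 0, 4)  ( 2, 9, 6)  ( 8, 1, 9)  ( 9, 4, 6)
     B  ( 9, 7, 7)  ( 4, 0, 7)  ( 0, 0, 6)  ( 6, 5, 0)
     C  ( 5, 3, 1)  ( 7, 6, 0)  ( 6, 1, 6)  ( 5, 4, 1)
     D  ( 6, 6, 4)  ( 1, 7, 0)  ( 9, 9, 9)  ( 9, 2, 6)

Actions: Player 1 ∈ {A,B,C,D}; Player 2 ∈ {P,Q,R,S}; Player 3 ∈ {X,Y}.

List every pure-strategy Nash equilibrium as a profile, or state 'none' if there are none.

(A,P,X): not NE [P1→D gives 9>1; P2→Q gives 5>2]
(A,P,Y): not NE [P1→B gives 9>8; P2→Q gives 9>0; P3→X gives 6>4]
(A,Q,X): not NE [P3→Y gives 6>0]
(A,Q,Y): not NE [P1→C gives 7>2]
(A,R,X): not NE [P1→D gives 9>6; P2→Q gives 5>2; P3→Y gives 9>2]
(A,R,Y): not NE [P1→D gives 9>8; P2→Q gives 9>1]
(A,S,X): not NE [P1→B gives 9>6; P2→Q gives 5>0; P3→Y gives 6>0]
(A,S,Y): not NE [P2→Q gives 9>4]
(B,P,X): not NE [P2→Q gives 8>0; P3→Y gives 7>1]
(B,P,Y): NE
(B,Q,X): not NE [P1→C gives 8>6; P3→Y gives 7>1]
(B,Q,Y): not NE [P1→C gives 7>4; P2→P gives 7>0]
(B,R,X): not NE [P2→Q gives 8>0]
(B,R,Y): not NE [P1→D gives 9>0; P2→P gives 7>0; P3→X gives 7>6]
(B,S,X): not NE [P2→Q gives 8>5]
(B,S,Y): not NE [P1→D gives 9>6; P2→P gives 7>5; P3→X gives 7>0]
(C,P,X): not NE [P1→D gives 9>4; P2→S gives 5>3]
(C,P,Y): not NE [P1→B gives 9>5; P2→Q gives 6>3; P3→X gives 6>1]
(C,Q,X): not NE [P2→S gives 5>2]
(C,Q,Y): not NE [P3→X gives 2>0]
(C,R,X): not NE [P1→D gives 9>5; P2→S gives 5>0]
(C,R,Y): not NE [P1→D gives 9>6; P2→Q gives 6>1; P3→X gives 9>6]
(C,S,X): not NE [P1→B gives 9>8]
(C,S,Y): not NE [P1→D gives 9>5; P2→Q gives 6>4; P3→X gives 6>1]
(D,P,X): not NE [P3→Y gives 4>2]
(D,P,Y): not NE [P1→B gives 9>6; P2→R gives 9>6]
(D,Q,X): not NE [P1→C gives 8>1; P2→P gives 9>5]
(D,Q,Y): not NE [P1→C gives 7>1; P2→R gives 9>7; P3→X gives 4>0]
(D,R,X): not NE [P2→P gives 9>1]
(D,R,Y): NE
(D,S,X): not NE [P1→B gives 9>1; P2→P gives 9>6; P3→Y gives 6>2]
(D,S,Y): not NE [P2→R gives 9>2]

Nash profiles: (B,P,Y), (D,R,Y)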